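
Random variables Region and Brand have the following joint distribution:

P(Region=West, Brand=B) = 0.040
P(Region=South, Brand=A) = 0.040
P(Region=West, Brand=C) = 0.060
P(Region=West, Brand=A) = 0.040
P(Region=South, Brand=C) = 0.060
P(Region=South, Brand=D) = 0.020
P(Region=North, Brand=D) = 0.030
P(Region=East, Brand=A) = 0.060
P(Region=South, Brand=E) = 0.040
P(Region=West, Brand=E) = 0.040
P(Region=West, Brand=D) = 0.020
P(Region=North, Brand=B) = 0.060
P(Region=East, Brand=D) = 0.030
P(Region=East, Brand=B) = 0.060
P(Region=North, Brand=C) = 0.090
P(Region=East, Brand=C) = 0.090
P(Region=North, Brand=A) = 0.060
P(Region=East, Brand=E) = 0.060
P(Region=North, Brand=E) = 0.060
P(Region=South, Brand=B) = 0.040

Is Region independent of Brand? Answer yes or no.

yes

Every cell satisfies P(Region,Brand) = P(Region)·P(Brand). For instance P(Region=West) = 0.200, P(Brand=E) = 0.200, and 0.200×0.200 = 0.040 matches the joint entry. So Region and Brand are independent.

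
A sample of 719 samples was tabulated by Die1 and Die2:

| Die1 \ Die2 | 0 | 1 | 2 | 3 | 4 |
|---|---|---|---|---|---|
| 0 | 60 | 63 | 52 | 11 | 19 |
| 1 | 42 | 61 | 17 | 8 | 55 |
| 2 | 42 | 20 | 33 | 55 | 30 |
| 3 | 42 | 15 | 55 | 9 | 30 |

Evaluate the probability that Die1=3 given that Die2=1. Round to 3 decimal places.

0.094

Total with Die2=1: 63 + 61 + 20 + 15 = 159.
P(Die1=3 | Die2=1) = 15/159 = 0.094.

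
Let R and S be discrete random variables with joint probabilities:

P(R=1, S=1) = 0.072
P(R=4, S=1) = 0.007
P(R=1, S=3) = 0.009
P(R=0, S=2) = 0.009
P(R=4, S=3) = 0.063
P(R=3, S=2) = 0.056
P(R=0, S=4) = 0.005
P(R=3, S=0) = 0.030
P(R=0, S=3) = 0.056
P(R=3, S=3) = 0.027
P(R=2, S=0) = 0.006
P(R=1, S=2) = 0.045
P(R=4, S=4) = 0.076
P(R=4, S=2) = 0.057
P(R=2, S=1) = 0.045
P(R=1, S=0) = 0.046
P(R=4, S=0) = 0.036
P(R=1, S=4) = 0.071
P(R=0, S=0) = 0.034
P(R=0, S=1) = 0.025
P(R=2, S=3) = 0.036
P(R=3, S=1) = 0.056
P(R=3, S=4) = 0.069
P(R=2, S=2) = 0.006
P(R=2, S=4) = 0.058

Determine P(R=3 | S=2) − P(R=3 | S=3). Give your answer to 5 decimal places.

0.18234

P(S=2) = 0.009 + 0.045 + 0.006 + 0.056 + 0.057 = 0.173; P(R=3 | S=2) = 0.056/0.173 = 0.323699.
P(S=3) = 0.056 + 0.009 + 0.036 + 0.027 + 0.063 = 0.191; P(R=3 | S=3) = 0.027/0.191 = 0.141361.
Difference = 0.18234.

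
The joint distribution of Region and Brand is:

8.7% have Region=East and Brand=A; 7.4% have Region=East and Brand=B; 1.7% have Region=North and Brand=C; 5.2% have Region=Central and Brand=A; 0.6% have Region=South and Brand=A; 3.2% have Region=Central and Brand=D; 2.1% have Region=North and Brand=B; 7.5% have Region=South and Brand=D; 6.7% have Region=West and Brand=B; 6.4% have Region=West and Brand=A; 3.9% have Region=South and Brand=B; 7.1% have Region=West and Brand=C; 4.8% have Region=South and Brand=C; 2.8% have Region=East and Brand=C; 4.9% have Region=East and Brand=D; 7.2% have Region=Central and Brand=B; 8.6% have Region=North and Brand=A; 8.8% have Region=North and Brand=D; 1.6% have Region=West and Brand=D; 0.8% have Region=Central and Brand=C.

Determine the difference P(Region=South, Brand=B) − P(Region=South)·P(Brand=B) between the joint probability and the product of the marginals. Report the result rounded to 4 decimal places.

-0.0069

P(Region=South) = 0.006 + 0.039 + 0.048 + 0.075 = 0.168.
P(Brand=B) = 0.021 + 0.039 + 0.074 + 0.067 + 0.072 = 0.273.
P(Region=South, Brand=B) − P(Region=South)P(Brand=B) = 0.039 − 0.168×0.273 = -0.0069.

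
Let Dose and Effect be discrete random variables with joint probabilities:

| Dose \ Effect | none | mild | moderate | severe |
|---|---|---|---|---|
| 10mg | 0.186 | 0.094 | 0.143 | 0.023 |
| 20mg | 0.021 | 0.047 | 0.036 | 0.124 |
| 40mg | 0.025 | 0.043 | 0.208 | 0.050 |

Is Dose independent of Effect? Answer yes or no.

no

P(Dose=10mg) = 0.446 and P(Effect=none) = 0.232, so their product is 0.10347, but P(Dose=10mg, Effect=none) = 0.186. Since these differ, Dose and Effect are not independent.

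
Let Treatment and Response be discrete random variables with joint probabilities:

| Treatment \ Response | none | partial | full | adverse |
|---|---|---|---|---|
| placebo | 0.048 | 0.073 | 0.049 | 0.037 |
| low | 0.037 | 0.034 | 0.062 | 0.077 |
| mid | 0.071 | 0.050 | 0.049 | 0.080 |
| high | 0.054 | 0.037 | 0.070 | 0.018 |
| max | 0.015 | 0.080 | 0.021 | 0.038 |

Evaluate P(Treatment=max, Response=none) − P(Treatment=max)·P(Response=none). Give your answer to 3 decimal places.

P(Treatment=max) = 0.015 + 0.080 + 0.021 + 0.038 = 0.154.
P(Response=none) = 0.048 + 0.037 + 0.071 + 0.054 + 0.015 = 0.225.
P(Treatment=max, Response=none) − P(Treatment=max)P(Response=none) = 0.015 − 0.154×0.225 = -0.020.

-0.020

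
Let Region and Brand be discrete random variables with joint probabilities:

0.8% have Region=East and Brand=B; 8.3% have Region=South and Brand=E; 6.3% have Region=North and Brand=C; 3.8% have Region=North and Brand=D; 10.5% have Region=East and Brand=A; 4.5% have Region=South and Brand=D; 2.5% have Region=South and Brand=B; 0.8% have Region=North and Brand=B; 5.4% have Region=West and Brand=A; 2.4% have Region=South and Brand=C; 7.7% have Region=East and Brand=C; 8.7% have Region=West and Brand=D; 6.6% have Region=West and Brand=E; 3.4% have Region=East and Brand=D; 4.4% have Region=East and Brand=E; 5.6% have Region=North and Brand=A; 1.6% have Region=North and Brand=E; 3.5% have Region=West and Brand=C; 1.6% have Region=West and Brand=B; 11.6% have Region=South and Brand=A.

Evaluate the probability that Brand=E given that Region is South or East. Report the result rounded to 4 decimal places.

P(Region=South) = 0.116 + 0.025 + 0.024 + 0.045 + 0.083 = 0.293.
P(Region=East) = 0.105 + 0.008 + 0.077 + 0.034 + 0.044 = 0.268.
P(Region ∈ {South, East}) = 0.293 + 0.268 = 0.561; P(Brand=E, Region ∈ {South, East}) = 0.083 + 0.044 = 0.127.
P(Brand=E | Region ∈ {South, East}) = 0.127/0.561 = 0.2264.

0.2264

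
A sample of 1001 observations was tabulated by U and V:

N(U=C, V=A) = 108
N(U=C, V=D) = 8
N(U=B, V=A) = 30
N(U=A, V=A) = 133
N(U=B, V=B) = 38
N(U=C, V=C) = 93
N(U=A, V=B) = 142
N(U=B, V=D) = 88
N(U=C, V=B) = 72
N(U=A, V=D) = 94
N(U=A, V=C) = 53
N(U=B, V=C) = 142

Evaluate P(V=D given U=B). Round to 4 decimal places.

Total with U=B: 30 + 38 + 142 + 88 = 298.
P(V=D | U=B) = 88/298 = 0.2953.

0.2953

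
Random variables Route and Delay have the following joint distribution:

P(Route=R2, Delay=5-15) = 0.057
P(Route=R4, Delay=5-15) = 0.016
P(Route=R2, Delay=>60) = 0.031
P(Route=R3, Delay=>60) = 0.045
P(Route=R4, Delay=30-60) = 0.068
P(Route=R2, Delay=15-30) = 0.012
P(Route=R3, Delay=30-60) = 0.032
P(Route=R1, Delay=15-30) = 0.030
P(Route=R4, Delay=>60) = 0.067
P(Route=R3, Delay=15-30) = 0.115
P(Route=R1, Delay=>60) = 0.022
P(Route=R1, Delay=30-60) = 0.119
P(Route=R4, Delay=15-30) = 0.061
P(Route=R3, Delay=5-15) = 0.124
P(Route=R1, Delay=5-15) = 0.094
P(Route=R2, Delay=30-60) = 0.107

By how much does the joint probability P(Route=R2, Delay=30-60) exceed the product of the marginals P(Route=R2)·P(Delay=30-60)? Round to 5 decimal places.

P(Route=R2) = 0.057 + 0.012 + 0.107 + 0.031 = 0.207.
P(Delay=30-60) = 0.119 + 0.107 + 0.032 + 0.068 = 0.326.
P(Route=R2, Delay=30-60) − P(Route=R2)P(Delay=30-60) = 0.107 − 0.207×0.326 = 0.03952.

0.03952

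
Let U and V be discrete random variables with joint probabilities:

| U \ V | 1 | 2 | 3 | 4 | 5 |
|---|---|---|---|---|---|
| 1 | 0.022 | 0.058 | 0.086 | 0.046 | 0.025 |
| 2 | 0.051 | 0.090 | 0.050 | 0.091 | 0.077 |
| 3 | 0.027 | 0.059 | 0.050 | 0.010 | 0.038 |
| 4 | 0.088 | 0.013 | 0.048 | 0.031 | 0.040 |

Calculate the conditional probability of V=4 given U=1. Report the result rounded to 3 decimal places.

0.194

P(U=1) = 0.022 + 0.058 + 0.086 + 0.046 + 0.025 = 0.237.
P(V=4 | U=1) = 0.046/0.237 = 0.194.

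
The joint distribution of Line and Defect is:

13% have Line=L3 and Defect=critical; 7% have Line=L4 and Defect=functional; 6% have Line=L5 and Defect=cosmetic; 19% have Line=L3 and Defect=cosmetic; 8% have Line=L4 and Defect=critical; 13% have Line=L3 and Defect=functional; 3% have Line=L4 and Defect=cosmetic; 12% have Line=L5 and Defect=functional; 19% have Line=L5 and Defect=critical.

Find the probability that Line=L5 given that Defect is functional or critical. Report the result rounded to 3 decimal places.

P(Defect=functional) = 0.13 + 0.07 + 0.12 = 0.32.
P(Defect=critical) = 0.13 + 0.08 + 0.19 = 0.40.
P(Defect ∈ {functional, critical}) = 0.32 + 0.40 = 0.72; P(Line=L5, Defect ∈ {functional, critical}) = 0.12 + 0.19 = 0.31.
P(Line=L5 | Defect ∈ {functional, critical}) = 0.31/0.72 = 0.431.

0.431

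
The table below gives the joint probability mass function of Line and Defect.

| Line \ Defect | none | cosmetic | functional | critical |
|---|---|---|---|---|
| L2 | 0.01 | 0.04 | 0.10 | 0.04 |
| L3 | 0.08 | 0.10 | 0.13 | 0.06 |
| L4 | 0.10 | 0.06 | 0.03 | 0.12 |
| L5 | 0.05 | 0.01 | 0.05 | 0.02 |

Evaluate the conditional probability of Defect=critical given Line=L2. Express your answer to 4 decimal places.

P(Line=L2) = 0.01 + 0.04 + 0.10 + 0.04 = 0.19.
P(Defect=critical | Line=L2) = 0.04/0.19 = 0.2105.

0.2105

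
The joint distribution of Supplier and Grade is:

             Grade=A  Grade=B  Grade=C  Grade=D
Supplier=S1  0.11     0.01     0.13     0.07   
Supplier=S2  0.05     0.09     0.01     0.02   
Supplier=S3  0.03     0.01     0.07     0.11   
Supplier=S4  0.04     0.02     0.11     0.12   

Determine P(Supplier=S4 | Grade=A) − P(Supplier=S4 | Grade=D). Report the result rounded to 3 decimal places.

P(Grade=A) = 0.11 + 0.05 + 0.03 + 0.04 = 0.23; P(Supplier=S4 | Grade=A) = 0.04/0.23 = 0.1739.
P(Grade=D) = 0.07 + 0.02 + 0.11 + 0.12 = 0.32; P(Supplier=S4 | Grade=D) = 0.12/0.32 = 0.3750.
Difference = -0.201.

-0.201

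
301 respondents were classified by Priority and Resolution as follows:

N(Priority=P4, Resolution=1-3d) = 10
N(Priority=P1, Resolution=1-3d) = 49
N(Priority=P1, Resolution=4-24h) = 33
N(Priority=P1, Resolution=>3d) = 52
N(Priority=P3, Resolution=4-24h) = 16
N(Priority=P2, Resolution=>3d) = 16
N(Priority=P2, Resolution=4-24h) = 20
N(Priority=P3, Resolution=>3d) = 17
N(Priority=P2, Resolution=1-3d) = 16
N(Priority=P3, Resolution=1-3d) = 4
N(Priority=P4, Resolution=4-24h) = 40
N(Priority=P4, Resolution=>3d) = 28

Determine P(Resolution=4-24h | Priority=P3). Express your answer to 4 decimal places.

0.4324

Total with Priority=P3: 16 + 4 + 17 = 37.
P(Resolution=4-24h | Priority=P3) = 16/37 = 0.4324.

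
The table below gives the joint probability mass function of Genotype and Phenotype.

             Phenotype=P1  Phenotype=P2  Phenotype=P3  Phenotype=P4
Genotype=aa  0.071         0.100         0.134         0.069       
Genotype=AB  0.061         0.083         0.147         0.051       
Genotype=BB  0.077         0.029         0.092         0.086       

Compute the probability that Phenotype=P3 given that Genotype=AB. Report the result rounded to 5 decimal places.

0.42982

P(Genotype=AB) = 0.061 + 0.083 + 0.147 + 0.051 = 0.342.
P(Phenotype=P3 | Genotype=AB) = 0.147/0.342 = 0.42982.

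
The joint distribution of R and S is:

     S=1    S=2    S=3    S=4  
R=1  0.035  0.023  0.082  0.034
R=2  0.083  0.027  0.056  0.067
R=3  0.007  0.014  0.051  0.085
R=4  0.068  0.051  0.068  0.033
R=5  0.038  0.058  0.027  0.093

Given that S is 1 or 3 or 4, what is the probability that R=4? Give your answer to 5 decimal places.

P(S=1) = 0.035 + 0.083 + 0.007 + 0.068 + 0.038 = 0.231.
P(S=3) = 0.082 + 0.056 + 0.051 + 0.068 + 0.027 = 0.284.
P(S=4) = 0.034 + 0.067 + 0.085 + 0.033 + 0.093 = 0.312.
P(S ∈ {1, 3, 4}) = 0.231 + 0.284 + 0.312 = 0.827; P(R=4, S ∈ {1, 3, 4}) = 0.068 + 0.068 + 0.033 = 0.169.
P(R=4 | S ∈ {1, 3, 4}) = 0.169/0.827 = 0.20435.

0.20435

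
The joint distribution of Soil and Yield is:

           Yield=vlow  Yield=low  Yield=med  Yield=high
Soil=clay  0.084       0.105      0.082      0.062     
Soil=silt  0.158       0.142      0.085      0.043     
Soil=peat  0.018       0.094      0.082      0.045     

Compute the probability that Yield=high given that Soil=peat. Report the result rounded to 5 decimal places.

P(Soil=peat) = 0.018 + 0.094 + 0.082 + 0.045 = 0.239.
P(Yield=high | Soil=peat) = 0.045/0.239 = 0.18828.

0.18828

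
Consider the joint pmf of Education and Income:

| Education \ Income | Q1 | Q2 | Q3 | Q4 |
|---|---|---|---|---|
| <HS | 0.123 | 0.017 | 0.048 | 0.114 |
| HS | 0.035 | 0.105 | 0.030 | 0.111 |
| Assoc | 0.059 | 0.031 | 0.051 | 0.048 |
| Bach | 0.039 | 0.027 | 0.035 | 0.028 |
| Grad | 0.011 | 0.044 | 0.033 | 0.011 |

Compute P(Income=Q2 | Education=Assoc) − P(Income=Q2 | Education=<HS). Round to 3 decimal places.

0.108

P(Education=Assoc) = 0.059 + 0.031 + 0.051 + 0.048 = 0.189; P(Income=Q2 | Education=Assoc) = 0.031/0.189 = 0.1640.
P(Education=<HS) = 0.123 + 0.017 + 0.048 + 0.114 = 0.302; P(Income=Q2 | Education=<HS) = 0.017/0.302 = 0.0563.
Difference = 0.108.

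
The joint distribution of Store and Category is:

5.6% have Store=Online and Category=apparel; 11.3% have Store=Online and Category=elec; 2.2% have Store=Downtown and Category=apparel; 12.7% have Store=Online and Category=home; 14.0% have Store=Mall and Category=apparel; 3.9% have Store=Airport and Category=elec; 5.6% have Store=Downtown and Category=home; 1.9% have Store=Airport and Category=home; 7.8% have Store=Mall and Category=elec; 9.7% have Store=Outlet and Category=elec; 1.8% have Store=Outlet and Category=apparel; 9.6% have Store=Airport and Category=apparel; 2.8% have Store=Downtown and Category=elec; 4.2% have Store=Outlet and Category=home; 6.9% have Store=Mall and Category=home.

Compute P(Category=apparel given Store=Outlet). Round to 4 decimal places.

0.1146

P(Store=Outlet) = 0.018 + 0.097 + 0.042 = 0.157.
P(Category=apparel | Store=Outlet) = 0.018/0.157 = 0.1146.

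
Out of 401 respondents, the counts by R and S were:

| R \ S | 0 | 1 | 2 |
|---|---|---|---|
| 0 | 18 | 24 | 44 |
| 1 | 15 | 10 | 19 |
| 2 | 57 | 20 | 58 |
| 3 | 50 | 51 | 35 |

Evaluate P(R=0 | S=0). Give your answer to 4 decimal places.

Total with S=0: 18 + 15 + 57 + 50 = 140.
P(R=0 | S=0) = 18/140 = 0.1286.

0.1286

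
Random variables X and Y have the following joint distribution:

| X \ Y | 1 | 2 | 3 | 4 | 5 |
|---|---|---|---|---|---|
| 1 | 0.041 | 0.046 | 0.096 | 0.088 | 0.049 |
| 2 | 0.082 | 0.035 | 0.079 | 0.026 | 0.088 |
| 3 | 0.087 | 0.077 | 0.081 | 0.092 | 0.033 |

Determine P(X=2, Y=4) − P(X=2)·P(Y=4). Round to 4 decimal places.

P(X=2) = 0.082 + 0.035 + 0.079 + 0.026 + 0.088 = 0.310.
P(Y=4) = 0.088 + 0.026 + 0.092 = 0.206.
P(X=2, Y=4) − P(X=2)P(Y=4) = 0.026 − 0.310×0.206 = -0.0379.

-0.0379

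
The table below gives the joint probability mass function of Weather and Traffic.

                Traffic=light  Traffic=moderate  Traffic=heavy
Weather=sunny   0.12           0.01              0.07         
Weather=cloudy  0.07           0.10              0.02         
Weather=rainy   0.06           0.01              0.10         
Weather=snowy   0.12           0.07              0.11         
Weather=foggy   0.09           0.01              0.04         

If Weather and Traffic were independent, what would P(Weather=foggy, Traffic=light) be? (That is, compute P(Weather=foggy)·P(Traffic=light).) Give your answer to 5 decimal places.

P(Weather=foggy) = 0.09 + 0.01 + 0.04 = 0.14.
P(Traffic=light) = 0.12 + 0.07 + 0.06 + 0.12 + 0.09 = 0.46.
Product: 0.14 × 0.46 = 0.06440.

0.06440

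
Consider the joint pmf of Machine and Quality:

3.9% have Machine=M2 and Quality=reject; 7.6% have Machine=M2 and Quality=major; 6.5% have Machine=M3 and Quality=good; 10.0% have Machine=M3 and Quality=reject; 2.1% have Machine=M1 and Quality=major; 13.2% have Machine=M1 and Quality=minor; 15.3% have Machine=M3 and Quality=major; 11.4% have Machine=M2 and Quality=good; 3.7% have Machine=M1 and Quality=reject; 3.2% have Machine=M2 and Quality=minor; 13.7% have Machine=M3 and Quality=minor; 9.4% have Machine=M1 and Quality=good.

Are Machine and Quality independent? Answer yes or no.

no

P(Machine=M3) = 0.455 and P(Quality=good) = 0.273, so their product is 0.12422, but P(Machine=M3, Quality=good) = 0.065. Since these differ, Machine and Quality are not independent.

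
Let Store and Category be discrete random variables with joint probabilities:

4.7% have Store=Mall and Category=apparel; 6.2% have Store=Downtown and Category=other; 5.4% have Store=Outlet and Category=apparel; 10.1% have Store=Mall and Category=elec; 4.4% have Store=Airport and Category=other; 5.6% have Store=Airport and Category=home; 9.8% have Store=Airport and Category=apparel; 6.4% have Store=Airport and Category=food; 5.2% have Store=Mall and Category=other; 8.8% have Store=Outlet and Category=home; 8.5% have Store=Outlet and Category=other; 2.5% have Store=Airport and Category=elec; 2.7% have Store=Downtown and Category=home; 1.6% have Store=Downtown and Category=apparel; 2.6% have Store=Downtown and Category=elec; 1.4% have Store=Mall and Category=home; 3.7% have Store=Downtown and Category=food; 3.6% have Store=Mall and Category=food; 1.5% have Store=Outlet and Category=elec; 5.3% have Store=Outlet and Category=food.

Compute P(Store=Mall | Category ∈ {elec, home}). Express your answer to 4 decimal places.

P(Category=elec) = 0.026 + 0.101 + 0.025 + 0.015 = 0.167.
P(Category=home) = 0.027 + 0.014 + 0.056 + 0.088 = 0.185.
P(Category ∈ {elec, home}) = 0.167 + 0.185 = 0.352; P(Store=Mall, Category ∈ {elec, home}) = 0.101 + 0.014 = 0.115.
P(Store=Mall | Category ∈ {elec, home}) = 0.115/0.352 = 0.3267.

0.3267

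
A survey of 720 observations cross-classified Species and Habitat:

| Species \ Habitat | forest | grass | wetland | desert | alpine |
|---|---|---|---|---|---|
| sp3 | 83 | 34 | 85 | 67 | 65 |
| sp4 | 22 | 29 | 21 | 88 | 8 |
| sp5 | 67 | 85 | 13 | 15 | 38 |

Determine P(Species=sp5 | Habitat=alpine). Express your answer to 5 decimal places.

Total with Habitat=alpine: 65 + 8 + 38 = 111.
P(Species=sp5 | Habitat=alpine) = 38/111 = 0.34234.

0.34234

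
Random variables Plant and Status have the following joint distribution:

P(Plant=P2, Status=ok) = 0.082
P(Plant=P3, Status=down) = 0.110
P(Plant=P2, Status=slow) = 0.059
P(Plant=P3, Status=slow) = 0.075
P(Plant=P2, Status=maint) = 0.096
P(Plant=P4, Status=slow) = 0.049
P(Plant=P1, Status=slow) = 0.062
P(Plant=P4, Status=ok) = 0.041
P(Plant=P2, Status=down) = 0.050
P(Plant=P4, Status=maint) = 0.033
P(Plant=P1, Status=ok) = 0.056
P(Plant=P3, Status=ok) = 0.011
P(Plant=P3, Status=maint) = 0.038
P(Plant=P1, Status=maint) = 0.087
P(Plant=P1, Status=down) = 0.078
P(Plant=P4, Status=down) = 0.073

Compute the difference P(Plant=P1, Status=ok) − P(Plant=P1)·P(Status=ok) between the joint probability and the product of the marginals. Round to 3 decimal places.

P(Plant=P1) = 0.056 + 0.062 + 0.078 + 0.087 = 0.283.
P(Status=ok) = 0.056 + 0.082 + 0.011 + 0.041 = 0.190.
P(Plant=P1, Status=ok) − P(Plant=P1)P(Status=ok) = 0.056 − 0.283×0.190 = 0.002.

0.002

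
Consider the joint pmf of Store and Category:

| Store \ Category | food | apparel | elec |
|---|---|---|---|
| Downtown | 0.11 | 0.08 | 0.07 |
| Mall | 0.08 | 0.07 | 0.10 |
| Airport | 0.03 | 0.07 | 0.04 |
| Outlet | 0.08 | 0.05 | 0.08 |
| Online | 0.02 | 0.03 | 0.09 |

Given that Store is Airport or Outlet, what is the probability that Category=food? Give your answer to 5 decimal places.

P(Store=Airport) = 0.03 + 0.07 + 0.04 = 0.14.
P(Store=Outlet) = 0.08 + 0.05 + 0.08 = 0.21.
P(Store ∈ {Airport, Outlet}) = 0.14 + 0.21 = 0.35; P(Category=food, Store ∈ {Airport, Outlet}) = 0.03 + 0.08 = 0.11.
P(Category=food | Store ∈ {Airport, Outlet}) = 0.11/0.35 = 0.31429.

0.31429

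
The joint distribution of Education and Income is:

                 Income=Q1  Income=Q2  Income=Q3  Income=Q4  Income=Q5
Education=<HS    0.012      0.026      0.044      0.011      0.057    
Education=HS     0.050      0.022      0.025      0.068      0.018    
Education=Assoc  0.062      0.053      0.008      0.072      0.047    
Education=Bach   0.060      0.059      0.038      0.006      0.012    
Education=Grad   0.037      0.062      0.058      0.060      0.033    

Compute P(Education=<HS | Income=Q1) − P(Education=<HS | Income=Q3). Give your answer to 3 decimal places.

P(Income=Q1) = 0.012 + 0.050 + 0.062 + 0.060 + 0.037 = 0.221; P(Education=<HS | Income=Q1) = 0.012/0.221 = 0.0543.
P(Income=Q3) = 0.044 + 0.025 + 0.008 + 0.038 + 0.058 = 0.173; P(Education=<HS | Income=Q3) = 0.044/0.173 = 0.2543.
Difference = -0.200.

-0.200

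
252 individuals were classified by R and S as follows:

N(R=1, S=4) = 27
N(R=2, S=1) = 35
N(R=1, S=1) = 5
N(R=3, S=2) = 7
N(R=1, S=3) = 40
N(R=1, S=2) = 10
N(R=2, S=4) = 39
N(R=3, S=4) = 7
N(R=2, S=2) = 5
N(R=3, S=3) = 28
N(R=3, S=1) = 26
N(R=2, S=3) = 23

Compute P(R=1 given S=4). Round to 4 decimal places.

0.3699

Total with S=4: 27 + 39 + 7 = 73.
P(R=1 | S=4) = 27/73 = 0.3699.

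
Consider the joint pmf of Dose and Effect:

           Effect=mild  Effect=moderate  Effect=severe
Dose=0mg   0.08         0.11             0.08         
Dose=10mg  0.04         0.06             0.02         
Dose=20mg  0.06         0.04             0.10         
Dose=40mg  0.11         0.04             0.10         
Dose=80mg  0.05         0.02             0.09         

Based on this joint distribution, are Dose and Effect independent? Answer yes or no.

no

P(Dose=0mg) = 0.27 and P(Effect=moderate) = 0.27, so their product is 0.0729, but P(Dose=0mg, Effect=moderate) = 0.11. Since these differ, Dose and Effect are not independent.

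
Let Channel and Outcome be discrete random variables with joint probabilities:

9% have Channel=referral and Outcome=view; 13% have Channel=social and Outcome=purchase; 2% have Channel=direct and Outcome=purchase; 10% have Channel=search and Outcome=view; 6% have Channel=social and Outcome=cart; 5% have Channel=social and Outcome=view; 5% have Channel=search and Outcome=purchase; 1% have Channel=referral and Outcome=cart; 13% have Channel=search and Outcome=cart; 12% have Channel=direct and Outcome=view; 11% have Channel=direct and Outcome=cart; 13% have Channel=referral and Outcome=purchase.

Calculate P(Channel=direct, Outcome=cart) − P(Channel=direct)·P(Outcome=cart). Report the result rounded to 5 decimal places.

0.03250

P(Channel=direct) = 0.12 + 0.11 + 0.02 = 0.25.
P(Outcome=cart) = 0.13 + 0.06 + 0.11 + 0.01 = 0.31.
P(Channel=direct, Outcome=cart) − P(Channel=direct)P(Outcome=cart) = 0.11 − 0.25×0.31 = 0.03250.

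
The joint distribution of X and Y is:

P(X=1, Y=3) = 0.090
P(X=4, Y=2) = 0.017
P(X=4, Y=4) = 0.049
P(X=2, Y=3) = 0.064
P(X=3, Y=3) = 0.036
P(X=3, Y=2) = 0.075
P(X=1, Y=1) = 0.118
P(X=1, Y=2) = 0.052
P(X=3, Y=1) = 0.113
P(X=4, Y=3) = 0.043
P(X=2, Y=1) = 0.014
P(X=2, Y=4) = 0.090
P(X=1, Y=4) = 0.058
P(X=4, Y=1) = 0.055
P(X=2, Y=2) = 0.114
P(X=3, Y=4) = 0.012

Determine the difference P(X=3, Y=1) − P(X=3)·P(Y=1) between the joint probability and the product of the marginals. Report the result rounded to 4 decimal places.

0.0422

P(X=3) = 0.113 + 0.075 + 0.036 + 0.012 = 0.236.
P(Y=1) = 0.118 + 0.014 + 0.113 + 0.055 = 0.300.
P(X=3, Y=1) − P(X=3)P(Y=1) = 0.113 − 0.236×0.300 = 0.0422.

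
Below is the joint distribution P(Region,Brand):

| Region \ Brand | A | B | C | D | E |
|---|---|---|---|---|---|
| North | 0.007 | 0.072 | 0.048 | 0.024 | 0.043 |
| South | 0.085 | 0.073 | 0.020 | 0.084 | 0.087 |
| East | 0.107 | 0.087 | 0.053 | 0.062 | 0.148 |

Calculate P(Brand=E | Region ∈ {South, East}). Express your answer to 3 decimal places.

0.292

P(Region=South) = 0.085 + 0.073 + 0.020 + 0.084 + 0.087 = 0.349.
P(Region=East) = 0.107 + 0.087 + 0.053 + 0.062 + 0.148 = 0.457.
P(Region ∈ {South, East}) = 0.349 + 0.457 = 0.806; P(Brand=E, Region ∈ {South, East}) = 0.087 + 0.148 = 0.235.
P(Brand=E | Region ∈ {South, East}) = 0.235/0.806 = 0.292.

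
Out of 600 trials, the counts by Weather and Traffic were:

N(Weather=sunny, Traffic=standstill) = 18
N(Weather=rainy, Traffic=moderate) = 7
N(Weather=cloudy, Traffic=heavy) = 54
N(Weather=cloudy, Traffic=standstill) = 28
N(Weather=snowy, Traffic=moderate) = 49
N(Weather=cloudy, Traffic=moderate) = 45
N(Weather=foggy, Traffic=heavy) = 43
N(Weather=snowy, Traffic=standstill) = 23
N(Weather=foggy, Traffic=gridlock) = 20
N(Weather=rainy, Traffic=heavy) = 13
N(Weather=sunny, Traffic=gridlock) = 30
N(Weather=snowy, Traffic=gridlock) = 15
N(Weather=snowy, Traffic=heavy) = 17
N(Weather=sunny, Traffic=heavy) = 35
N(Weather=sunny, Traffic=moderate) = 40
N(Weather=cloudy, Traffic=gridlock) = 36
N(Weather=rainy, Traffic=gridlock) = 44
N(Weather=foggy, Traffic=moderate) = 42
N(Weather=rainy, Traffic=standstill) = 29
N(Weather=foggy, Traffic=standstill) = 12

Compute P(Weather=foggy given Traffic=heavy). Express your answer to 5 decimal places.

0.26543

Total with Traffic=heavy: 35 + 54 + 13 + 17 + 43 = 162.
P(Weather=foggy | Traffic=heavy) = 43/162 = 0.26543.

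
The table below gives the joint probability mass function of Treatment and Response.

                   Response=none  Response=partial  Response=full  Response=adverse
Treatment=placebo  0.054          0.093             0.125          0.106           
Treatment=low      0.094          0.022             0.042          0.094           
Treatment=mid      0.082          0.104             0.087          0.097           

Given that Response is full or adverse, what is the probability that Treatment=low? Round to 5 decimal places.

P(Response=full) = 0.125 + 0.042 + 0.087 = 0.254.
P(Response=adverse) = 0.106 + 0.094 + 0.097 = 0.297.
P(Response ∈ {full, adverse}) = 0.254 + 0.297 = 0.551; P(Treatment=low, Response ∈ {full, adverse}) = 0.042 + 0.094 = 0.136.
P(Treatment=low | Response ∈ {full, adverse}) = 0.136/0.551 = 0.24682.

0.24682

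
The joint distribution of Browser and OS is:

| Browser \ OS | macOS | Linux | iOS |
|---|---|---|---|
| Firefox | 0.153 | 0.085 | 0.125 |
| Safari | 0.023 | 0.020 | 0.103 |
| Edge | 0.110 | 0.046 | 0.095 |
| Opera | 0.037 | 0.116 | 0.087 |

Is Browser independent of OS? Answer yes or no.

no

P(Browser=Opera) = 0.240 and P(OS=Linux) = 0.267, so their product is 0.06408, but P(Browser=Opera, OS=Linux) = 0.116. Since these differ, Browser and OS are not independent.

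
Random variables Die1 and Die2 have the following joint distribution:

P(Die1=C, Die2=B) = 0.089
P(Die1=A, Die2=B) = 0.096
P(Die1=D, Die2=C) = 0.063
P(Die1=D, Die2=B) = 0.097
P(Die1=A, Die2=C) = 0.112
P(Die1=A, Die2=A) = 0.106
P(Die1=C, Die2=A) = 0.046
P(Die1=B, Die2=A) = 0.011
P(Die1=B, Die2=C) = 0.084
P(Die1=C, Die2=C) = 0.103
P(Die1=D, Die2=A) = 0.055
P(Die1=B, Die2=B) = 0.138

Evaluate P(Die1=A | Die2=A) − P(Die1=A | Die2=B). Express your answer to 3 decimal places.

0.258

P(Die2=A) = 0.106 + 0.011 + 0.046 + 0.055 = 0.218; P(Die1=A | Die2=A) = 0.106/0.218 = 0.4862.
P(Die2=B) = 0.096 + 0.138 + 0.089 + 0.097 = 0.420; P(Die1=A | Die2=B) = 0.096/0.420 = 0.2286.
Difference = 0.258.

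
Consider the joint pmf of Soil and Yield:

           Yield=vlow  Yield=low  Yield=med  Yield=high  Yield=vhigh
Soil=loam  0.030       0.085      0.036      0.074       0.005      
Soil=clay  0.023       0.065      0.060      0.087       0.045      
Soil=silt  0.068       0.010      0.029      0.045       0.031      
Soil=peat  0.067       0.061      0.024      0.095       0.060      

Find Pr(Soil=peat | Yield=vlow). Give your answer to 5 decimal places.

0.35638

P(Yield=vlow) = 0.030 + 0.023 + 0.068 + 0.067 = 0.188.
P(Soil=peat | Yield=vlow) = 0.067/0.188 = 0.35638.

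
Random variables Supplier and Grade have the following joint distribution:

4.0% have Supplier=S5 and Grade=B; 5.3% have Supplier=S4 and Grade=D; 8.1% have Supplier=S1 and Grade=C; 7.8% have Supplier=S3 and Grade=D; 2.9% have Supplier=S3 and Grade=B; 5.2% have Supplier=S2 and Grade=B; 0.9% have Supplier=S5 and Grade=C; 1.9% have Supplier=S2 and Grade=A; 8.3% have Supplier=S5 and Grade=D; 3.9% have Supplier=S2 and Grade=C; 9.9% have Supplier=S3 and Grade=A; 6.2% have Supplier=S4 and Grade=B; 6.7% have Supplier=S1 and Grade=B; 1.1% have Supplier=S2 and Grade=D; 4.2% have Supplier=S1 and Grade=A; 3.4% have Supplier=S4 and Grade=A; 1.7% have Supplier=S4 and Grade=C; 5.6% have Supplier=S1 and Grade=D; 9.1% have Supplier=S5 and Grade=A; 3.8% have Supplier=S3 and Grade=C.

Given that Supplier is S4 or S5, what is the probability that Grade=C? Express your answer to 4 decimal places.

0.0668

P(Supplier=S4) = 0.034 + 0.062 + 0.017 + 0.053 = 0.166.
P(Supplier=S5) = 0.091 + 0.040 + 0.009 + 0.083 = 0.223.
P(Supplier ∈ {S4, S5}) = 0.166 + 0.223 = 0.389; P(Grade=C, Supplier ∈ {S4, S5}) = 0.017 + 0.009 = 0.026.
P(Grade=C | Supplier ∈ {S4, S5}) = 0.026/0.389 = 0.0668.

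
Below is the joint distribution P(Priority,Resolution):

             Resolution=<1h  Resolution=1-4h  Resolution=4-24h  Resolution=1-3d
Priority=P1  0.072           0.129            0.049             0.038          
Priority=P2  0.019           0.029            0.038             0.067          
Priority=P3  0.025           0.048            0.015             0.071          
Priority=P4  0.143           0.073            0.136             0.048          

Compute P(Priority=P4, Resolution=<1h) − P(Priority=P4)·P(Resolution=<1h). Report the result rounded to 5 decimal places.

P(Priority=P4) = 0.143 + 0.073 + 0.136 + 0.048 = 0.400.
P(Resolution=<1h) = 0.072 + 0.019 + 0.025 + 0.143 = 0.259.
P(Priority=P4, Resolution=<1h) − P(Priority=P4)P(Resolution=<1h) = 0.143 − 0.400×0.259 = 0.03940.

0.03940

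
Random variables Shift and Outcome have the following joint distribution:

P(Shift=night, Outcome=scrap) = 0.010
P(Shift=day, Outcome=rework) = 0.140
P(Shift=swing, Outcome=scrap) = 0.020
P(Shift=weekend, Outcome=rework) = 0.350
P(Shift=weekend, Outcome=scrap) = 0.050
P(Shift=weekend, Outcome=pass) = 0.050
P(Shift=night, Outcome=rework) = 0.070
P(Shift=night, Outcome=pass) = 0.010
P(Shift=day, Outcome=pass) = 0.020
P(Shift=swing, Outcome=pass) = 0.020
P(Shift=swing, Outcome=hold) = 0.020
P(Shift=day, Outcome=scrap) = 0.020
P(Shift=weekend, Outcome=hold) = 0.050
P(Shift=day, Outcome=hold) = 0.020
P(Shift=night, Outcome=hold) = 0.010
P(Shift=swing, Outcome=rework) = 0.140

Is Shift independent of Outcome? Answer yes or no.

yes

Every cell satisfies P(Shift,Outcome) = P(Shift)·P(Outcome). For instance P(Shift=swing) = 0.200, P(Outcome=rework) = 0.700, and 0.200×0.700 = 0.140 matches the joint entry. So Shift and Outcome are independent.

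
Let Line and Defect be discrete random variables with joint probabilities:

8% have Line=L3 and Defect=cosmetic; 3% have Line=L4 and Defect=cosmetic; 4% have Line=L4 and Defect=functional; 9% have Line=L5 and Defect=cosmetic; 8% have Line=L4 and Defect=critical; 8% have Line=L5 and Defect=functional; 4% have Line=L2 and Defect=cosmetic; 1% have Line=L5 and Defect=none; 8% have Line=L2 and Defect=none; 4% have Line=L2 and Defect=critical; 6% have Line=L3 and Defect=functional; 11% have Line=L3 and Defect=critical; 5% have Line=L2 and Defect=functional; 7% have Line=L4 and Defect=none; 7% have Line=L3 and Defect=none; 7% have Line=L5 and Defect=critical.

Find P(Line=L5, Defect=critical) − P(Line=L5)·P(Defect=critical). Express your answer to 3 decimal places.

P(Line=L5) = 0.01 + 0.09 + 0.08 + 0.07 = 0.25.
P(Defect=critical) = 0.04 + 0.11 + 0.08 + 0.07 = 0.30.
P(Line=L5, Defect=critical) − P(Line=L5)P(Defect=critical) = 0.07 − 0.25×0.30 = -0.005.

-0.005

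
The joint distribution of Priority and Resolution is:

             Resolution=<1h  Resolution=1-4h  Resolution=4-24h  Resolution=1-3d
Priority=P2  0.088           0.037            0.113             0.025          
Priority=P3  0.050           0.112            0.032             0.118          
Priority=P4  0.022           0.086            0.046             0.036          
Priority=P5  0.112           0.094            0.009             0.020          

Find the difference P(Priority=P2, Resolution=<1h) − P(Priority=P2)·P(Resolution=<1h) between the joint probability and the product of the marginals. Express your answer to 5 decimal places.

P(Priority=P2) = 0.088 + 0.037 + 0.113 + 0.025 = 0.263.
P(Resolution=<1h) = 0.088 + 0.050 + 0.022 + 0.112 = 0.272.
P(Priority=P2, Resolution=<1h) − P(Priority=P2)P(Resolution=<1h) = 0.088 − 0.263×0.272 = 0.01646.

0.01646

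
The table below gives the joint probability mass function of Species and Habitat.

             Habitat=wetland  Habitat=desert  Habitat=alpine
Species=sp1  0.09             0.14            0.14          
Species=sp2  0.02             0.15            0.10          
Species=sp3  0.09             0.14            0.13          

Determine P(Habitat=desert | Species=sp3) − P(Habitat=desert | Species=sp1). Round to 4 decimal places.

P(Species=sp3) = 0.09 + 0.14 + 0.13 = 0.36; P(Habitat=desert | Species=sp3) = 0.14/0.36 = 0.38889.
P(Species=sp1) = 0.09 + 0.14 + 0.14 = 0.37; P(Habitat=desert | Species=sp1) = 0.14/0.37 = 0.37838.
Difference = 0.0105.

0.0105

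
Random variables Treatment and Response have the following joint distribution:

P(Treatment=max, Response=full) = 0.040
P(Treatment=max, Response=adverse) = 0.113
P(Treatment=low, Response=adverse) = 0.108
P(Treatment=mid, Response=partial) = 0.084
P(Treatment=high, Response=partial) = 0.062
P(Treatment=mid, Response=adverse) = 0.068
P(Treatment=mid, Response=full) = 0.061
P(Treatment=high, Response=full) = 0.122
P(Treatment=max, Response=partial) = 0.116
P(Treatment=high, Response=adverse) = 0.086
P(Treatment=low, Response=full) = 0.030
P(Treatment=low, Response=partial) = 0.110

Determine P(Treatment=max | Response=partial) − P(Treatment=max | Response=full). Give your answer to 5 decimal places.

0.15373

P(Response=partial) = 0.110 + 0.084 + 0.062 + 0.116 = 0.372; P(Treatment=max | Response=partial) = 0.116/0.372 = 0.311828.
P(Response=full) = 0.030 + 0.061 + 0.122 + 0.040 = 0.253; P(Treatment=max | Response=full) = 0.040/0.253 = 0.158103.
Difference = 0.15373.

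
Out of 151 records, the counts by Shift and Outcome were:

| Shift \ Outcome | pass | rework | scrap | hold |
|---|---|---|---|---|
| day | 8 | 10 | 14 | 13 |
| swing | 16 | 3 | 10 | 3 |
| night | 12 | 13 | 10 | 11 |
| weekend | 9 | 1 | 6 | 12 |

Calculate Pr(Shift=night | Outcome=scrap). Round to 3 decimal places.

0.250

Total with Outcome=scrap: 14 + 10 + 10 + 6 = 40.
P(Shift=night | Outcome=scrap) = 10/40 = 0.250.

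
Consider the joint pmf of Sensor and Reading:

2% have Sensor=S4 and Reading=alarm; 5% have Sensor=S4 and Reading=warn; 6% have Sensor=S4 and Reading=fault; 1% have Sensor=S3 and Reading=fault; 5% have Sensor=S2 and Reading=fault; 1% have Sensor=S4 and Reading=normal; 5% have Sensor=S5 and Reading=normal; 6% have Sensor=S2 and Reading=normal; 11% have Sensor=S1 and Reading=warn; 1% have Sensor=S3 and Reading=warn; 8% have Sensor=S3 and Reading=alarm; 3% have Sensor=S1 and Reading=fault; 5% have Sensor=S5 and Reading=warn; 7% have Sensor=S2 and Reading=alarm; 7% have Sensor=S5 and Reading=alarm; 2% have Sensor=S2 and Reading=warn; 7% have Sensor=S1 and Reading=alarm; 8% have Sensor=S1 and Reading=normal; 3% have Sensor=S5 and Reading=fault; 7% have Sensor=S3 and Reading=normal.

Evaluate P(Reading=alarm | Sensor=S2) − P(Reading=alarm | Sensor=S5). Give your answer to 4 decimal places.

0.0000

P(Sensor=S2) = 0.06 + 0.02 + 0.07 + 0.05 = 0.20; P(Reading=alarm | Sensor=S2) = 0.07/0.20 = 0.35000.
P(Sensor=S5) = 0.05 + 0.05 + 0.07 + 0.03 = 0.20; P(Reading=alarm | Sensor=S5) = 0.07/0.20 = 0.35000.
Difference = 0.0000.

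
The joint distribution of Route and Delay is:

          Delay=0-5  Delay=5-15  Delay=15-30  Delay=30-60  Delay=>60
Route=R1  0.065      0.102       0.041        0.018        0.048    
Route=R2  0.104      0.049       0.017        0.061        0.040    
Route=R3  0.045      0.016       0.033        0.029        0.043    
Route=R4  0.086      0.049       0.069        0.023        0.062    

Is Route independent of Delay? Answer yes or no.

no

P(Route=R1) = 0.274 and P(Delay=5-15) = 0.216, so their product is 0.05918, but P(Route=R1, Delay=5-15) = 0.102. Since these differ, Route and Delay are not independent.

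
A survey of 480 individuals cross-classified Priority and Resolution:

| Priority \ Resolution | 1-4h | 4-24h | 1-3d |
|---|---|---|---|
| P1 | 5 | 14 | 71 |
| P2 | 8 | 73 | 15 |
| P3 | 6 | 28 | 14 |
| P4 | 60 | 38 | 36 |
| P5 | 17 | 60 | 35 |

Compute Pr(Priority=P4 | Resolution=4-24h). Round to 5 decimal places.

Total with Resolution=4-24h: 14 + 73 + 28 + 38 + 60 = 213.
P(Priority=P4 | Resolution=4-24h) = 38/213 = 0.17840.

0.17840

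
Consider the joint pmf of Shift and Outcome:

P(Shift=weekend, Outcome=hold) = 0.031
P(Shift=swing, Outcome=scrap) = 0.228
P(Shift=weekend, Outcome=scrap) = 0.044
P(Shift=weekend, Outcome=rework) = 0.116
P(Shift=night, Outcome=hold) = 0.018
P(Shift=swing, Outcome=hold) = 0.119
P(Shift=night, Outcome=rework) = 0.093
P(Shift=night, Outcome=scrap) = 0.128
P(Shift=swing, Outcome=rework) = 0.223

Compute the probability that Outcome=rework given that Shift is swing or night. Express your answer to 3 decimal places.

P(Shift=swing) = 0.223 + 0.228 + 0.119 = 0.570.
P(Shift=night) = 0.093 + 0.128 + 0.018 = 0.239.
P(Shift ∈ {swing, night}) = 0.570 + 0.239 = 0.809; P(Outcome=rework, Shift ∈ {swing, night}) = 0.223 + 0.093 = 0.316.
P(Outcome=rework | Shift ∈ {swing, night}) = 0.316/0.809 = 0.391.

0.391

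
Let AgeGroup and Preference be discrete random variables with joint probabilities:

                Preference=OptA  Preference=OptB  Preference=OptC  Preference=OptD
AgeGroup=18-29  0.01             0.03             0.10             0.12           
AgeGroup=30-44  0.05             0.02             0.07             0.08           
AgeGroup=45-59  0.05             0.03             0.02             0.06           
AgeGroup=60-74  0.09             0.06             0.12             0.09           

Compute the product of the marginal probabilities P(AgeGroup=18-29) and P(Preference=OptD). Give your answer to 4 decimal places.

P(AgeGroup=18-29) = 0.01 + 0.03 + 0.10 + 0.12 = 0.26.
P(Preference=OptD) = 0.12 + 0.08 + 0.06 + 0.09 = 0.35.
Product: 0.26 × 0.35 = 0.0910.

0.0910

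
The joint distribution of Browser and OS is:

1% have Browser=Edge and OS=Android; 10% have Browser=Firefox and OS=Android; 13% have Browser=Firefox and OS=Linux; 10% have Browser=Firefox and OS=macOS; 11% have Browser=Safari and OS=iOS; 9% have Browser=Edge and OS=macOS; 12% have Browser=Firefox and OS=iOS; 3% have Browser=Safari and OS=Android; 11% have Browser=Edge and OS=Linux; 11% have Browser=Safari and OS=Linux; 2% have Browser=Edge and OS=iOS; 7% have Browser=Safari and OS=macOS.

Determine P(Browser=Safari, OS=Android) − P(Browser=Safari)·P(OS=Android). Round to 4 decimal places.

-0.0148

P(Browser=Safari) = 0.07 + 0.11 + 0.11 + 0.03 = 0.32.
P(OS=Android) = 0.10 + 0.03 + 0.01 = 0.14.
P(Browser=Safari, OS=Android) − P(Browser=Safari)P(OS=Android) = 0.03 − 0.32×0.14 = -0.0148.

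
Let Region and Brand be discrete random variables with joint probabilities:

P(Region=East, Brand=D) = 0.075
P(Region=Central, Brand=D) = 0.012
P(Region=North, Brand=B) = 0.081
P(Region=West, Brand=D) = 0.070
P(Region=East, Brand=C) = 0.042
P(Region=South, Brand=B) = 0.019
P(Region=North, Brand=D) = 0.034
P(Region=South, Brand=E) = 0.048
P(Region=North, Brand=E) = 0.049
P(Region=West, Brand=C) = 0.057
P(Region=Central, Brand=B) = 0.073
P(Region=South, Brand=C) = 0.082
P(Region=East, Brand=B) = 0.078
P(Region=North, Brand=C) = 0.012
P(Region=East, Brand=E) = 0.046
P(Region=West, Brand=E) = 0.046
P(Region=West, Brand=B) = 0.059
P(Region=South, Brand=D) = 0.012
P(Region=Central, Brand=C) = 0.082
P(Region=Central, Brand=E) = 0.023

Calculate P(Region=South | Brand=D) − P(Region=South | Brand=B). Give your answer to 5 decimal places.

-0.00218

P(Brand=D) = 0.034 + 0.012 + 0.075 + 0.070 + 0.012 = 0.203; P(Region=South | Brand=D) = 0.012/0.203 = 0.059113.
P(Brand=B) = 0.081 + 0.019 + 0.078 + 0.059 + 0.073 = 0.310; P(Region=South | Brand=B) = 0.019/0.310 = 0.061290.
Difference = -0.00218.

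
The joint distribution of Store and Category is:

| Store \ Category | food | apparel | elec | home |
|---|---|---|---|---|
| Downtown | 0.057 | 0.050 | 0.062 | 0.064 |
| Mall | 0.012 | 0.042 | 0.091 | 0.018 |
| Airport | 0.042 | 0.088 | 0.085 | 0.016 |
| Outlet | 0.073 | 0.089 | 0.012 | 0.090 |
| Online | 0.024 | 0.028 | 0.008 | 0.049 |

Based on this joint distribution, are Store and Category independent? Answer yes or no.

P(Store=Outlet) = 0.264 and P(Category=elec) = 0.258, so their product is 0.06811, but P(Store=Outlet, Category=elec) = 0.012. Since these differ, Store and Category are not independent.

no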